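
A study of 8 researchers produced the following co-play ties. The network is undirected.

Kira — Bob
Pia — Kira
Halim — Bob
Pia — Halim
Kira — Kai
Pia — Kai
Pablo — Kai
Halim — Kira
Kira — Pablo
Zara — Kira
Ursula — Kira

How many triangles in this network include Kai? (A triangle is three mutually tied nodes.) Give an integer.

Kai's neighbors: Kira, Pablo, and Pia.
Neighbor pairs that are themselves tied: Kai–Kira–Pablo; Kai–Kira–Pia. Each forms one triangle with Kai, for 2 in total.

2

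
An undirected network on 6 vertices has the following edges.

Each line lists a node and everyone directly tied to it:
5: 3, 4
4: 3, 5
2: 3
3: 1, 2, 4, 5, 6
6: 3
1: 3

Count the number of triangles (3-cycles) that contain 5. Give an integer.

5's neighbors: 3 and 4.
Neighbor pairs that are themselves tied: 5–3–4. Each forms one triangle with 5, for 1 in total.

1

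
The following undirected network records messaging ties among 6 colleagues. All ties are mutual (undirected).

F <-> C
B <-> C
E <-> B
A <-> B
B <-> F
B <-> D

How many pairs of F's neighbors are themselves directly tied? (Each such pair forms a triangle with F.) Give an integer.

1

F's neighbors: B and C.
Neighbor pairs that are themselves tied: F–B–C. Each forms one triangle with F, for 1 in total.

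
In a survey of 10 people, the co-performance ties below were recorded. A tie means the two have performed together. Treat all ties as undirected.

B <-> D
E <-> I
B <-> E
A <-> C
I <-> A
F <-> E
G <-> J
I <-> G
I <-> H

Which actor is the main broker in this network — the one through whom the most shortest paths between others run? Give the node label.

I

Unnormalized betweenness of each node: A:8, B:8, C:0, D:0, E:20, F:0, G:8, H:0, I:28, J:0.
I has the largest value, 28, making it the main broker — the node through which the most shortest paths run.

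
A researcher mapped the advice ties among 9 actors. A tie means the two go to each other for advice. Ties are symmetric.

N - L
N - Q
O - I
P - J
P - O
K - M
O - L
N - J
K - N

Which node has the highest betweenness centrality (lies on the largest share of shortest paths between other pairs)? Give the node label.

Unnormalized betweenness of each node: I:0, J:4, K:7, L:8, M:0, N:18, O:8, P:2, Q:0.
N has the largest value, 18, making it the main broker — the node through which the most shortest paths run.

N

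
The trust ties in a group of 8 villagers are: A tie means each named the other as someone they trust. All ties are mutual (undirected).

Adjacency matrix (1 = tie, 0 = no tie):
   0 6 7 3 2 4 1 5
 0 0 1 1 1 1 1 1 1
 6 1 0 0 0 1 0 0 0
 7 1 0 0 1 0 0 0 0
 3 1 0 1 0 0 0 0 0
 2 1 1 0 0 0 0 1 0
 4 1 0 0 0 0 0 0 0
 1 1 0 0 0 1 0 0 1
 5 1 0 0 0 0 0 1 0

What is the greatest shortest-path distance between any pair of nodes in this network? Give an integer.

Eccentricity of each node (its greatest distance to any other): 0:1, 1:2, 2:2, 3:2, 4:2, 5:2, 6:2, 7:2.
The maximum eccentricity is 2, realized for instance by the pair 6–7 via 6 – 0 – 7. So the diameter is 2.

2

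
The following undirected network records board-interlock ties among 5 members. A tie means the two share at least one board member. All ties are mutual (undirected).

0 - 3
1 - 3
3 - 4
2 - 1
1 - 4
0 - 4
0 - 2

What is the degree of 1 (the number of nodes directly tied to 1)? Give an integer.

3

1 is directly tied to 2, 3, and 4. That is 3 neighbors, so the degree of 1 is 3.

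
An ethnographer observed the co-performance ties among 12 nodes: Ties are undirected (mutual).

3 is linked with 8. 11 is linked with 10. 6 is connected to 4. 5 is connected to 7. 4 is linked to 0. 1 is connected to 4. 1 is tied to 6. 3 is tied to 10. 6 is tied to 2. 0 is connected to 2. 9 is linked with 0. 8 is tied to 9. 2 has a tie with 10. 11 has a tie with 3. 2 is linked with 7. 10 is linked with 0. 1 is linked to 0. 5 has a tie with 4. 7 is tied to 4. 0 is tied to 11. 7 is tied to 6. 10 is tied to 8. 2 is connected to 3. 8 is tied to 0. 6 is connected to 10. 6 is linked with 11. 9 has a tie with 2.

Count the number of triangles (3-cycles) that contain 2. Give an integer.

5

2's neighbors: 0, 3, 6, 7, 9, and 10.
Neighbor pairs that are themselves tied: 2–0–9; 2–0–10; 2–3–10; 2–6–7; 2–6–10. Each forms one triangle with 2, for 5 in total.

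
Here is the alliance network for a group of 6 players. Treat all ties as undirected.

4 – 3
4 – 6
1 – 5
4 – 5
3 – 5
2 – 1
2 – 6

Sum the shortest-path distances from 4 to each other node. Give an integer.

7

Distances from 4: 1:2, 2:2, 3:1, 5:1, 6:1.
Sum = 2 + 2 + 1 + 1 + 1 = 7.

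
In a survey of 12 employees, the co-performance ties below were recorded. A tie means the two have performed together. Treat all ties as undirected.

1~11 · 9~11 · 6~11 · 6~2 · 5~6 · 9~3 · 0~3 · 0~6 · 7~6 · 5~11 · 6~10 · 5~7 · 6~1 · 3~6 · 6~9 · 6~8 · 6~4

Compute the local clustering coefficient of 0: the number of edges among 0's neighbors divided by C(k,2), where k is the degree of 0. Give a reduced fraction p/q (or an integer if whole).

1

0's neighbors: 3 and 6 (k = 2).
Possible neighbor pairs: C(2,2) = 1. Edges among them: 3–6 → e = 1.
Clustering(0) = 1/1.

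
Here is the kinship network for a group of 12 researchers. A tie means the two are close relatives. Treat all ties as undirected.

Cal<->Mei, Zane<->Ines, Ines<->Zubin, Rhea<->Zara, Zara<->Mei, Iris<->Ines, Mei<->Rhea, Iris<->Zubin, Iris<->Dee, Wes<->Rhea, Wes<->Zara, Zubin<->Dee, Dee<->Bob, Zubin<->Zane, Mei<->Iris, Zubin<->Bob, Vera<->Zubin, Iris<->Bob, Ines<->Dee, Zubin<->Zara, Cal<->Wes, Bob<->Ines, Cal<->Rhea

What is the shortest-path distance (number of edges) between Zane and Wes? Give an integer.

3

One shortest route is Zane – Zubin – Zara – Wes, which uses 3 edges, and at distance 2 from Zane we only reach {Bob, Dee, Iris, Vera, Zara}, which does not include Wes. So d(Zane,Wes) = 3.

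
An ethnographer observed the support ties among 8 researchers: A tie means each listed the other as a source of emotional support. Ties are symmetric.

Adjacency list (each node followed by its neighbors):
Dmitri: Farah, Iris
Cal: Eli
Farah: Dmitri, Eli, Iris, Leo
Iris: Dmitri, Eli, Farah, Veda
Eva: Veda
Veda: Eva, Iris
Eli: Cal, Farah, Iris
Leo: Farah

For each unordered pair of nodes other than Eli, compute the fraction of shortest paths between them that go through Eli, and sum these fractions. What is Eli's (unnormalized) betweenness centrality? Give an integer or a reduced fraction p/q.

6

Pairs whose geodesics pass through Eli — Farah–Cal: 1; Veda–Cal: 1; Leo–Cal: 1; Cal–Iris: 1; Cal–Eva: 1; Cal–Dmitri: 2/2.
All other pairs contribute 0.
Summing the contributions gives betweenness(Eli) = 6.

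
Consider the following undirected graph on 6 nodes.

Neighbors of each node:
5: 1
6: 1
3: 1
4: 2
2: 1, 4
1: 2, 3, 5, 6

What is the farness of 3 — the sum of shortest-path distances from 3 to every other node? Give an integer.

10

Distances from 3: 1:1, 2:2, 4:3, 5:2, 6:2.
Sum = 1 + 2 + 3 + 2 + 2 = 10.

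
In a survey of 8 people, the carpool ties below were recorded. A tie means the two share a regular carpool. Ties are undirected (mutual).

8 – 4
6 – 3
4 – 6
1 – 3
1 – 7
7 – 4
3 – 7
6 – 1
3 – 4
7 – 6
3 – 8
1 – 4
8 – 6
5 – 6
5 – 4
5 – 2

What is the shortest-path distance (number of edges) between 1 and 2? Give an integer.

3

One shortest route is 1 – 4 – 5 – 2, which uses 3 edges, and at distance 2 from 1 we only reach {5, 8}, which does not include 2. So d(1,2) = 3.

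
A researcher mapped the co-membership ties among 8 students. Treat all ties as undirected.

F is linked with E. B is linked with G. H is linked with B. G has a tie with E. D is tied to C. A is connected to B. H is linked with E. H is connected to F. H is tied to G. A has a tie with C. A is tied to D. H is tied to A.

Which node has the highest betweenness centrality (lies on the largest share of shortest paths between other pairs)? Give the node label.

Unnormalized betweenness of each node: A:10, B:3/2, C:0, D:0, E:1/2, F:0, G:1/2, H:19/2.
A has the largest value, 10, making it the main broker — the node through which the most shortest paths run.

A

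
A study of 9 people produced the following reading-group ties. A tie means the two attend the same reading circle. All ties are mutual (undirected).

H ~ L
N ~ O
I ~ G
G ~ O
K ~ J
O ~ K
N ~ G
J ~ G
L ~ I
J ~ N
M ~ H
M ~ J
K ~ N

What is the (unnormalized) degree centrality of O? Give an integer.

3

O is directly tied to G, K, and N. That is 3 neighbors, so the degree of O is 3.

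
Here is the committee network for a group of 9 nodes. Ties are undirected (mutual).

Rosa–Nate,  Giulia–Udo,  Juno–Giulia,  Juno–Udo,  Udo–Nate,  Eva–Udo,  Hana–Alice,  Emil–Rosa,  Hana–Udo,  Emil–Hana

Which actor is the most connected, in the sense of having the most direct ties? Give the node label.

Udo

Degrees — Alice:1, Emil:2, Eva:1, Giulia:2, Hana:3, Juno:2, Nate:2, Rosa:2, Udo:5.
The maximum is 5, attained only by Udo.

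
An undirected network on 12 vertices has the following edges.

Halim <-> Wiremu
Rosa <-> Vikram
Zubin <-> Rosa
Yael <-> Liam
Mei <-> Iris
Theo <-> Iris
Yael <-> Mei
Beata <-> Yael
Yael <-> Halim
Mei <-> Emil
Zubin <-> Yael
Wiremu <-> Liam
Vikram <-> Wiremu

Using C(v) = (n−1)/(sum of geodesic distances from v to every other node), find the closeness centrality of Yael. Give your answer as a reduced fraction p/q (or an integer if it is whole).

Distances from Yael: Beata:1, Emil:2, Halim:1, Iris:2, Liam:1, Mei:1, Rosa:2, Theo:3, Vikram:3, Wiremu:2, Zubin:1. Sum = 19.
n = 12, so closeness = 11/19.

11/19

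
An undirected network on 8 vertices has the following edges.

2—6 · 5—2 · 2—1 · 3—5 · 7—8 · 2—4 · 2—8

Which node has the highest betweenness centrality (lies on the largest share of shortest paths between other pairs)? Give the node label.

2

Unnormalized betweenness of each node: 1:0, 2:19, 3:0, 4:0, 5:6, 6:0, 7:0, 8:6.
2 has the largest value, 19, making it the main broker — the node through which the most shortest paths run.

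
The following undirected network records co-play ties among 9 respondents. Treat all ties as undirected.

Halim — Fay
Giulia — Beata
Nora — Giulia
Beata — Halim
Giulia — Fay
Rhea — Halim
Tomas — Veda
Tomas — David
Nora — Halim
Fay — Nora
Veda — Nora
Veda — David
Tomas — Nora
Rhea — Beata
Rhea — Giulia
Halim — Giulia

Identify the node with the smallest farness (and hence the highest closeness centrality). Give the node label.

Nora

Farness (sum of distances to all others) for each node — Beata:17, David:21, Fay:14, Giulia:12, Halim:12, Nora:11, Rhea:17, Tomas:15, Veda:15.
The smallest farness is 11, for Nora, so Nora has the highest closeness.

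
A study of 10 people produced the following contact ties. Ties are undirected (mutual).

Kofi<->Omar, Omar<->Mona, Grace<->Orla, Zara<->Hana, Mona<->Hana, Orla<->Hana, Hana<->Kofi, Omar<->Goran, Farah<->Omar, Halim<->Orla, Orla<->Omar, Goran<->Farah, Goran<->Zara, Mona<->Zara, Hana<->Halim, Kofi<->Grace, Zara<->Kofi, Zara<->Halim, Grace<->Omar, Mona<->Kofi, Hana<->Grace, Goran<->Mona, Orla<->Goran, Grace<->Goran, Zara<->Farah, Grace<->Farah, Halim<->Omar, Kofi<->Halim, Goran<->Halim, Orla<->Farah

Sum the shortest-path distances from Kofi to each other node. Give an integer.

Distances from Kofi: Farah:2, Goran:2, Grace:1, Halim:1, Hana:1, Mona:1, Omar:1, Orla:2, Zara:1.
Sum = 2 + 2 + 1 + 1 + 1 + 1 + 1 + 2 + 1 = 12.

12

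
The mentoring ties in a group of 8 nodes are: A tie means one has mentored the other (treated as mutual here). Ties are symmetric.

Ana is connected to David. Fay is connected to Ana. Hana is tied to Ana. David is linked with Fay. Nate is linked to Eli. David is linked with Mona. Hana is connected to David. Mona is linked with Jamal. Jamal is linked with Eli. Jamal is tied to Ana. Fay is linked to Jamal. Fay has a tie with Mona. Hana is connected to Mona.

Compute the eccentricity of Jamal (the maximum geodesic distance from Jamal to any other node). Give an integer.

Distances from Jamal: Ana:1, David:2, Eli:1, Fay:1, Hana:2, Mona:1, Nate:2.
The largest is 2 (to Hana, David, and Nate), so the eccentricity of Jamal is 2.

2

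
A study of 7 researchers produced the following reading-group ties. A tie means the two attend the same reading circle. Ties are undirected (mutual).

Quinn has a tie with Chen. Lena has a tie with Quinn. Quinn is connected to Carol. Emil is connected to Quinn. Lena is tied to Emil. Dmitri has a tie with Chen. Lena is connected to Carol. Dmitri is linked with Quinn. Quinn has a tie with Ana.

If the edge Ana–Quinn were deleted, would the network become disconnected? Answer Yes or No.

Yes

Without the Ana–Quinn edge there is no alternate route between Ana and Quinn, so the network disconnects. It is a bridge.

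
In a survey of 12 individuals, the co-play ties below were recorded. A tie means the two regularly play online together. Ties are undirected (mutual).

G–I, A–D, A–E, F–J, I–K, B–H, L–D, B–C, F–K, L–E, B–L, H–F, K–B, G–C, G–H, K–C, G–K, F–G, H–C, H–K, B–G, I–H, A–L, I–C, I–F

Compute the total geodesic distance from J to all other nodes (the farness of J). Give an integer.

Distances from J: A:5, B:3, C:3, D:5, E:5, F:1, G:2, H:2, I:2, K:2, L:4.
Sum = 5 + 3 + 3 + 5 + 5 + 1 + 2 + 2 + 2 + 2 + 4 = 34.

34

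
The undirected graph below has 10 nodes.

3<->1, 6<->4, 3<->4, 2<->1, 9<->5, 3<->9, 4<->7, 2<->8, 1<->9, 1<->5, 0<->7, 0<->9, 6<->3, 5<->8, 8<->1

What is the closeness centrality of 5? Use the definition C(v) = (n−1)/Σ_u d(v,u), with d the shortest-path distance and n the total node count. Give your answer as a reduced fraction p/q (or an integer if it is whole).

1/2

Distances from 5: 0:2, 1:1, 2:2, 3:2, 4:3, 6:3, 7:3, 8:1, 9:1. Sum = 18.
n = 10, so closeness = 9/18 = 1/2.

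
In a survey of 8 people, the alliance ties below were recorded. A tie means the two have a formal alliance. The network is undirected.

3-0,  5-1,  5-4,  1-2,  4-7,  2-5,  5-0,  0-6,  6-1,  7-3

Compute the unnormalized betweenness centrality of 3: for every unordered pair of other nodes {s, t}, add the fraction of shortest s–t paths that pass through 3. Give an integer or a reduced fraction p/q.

2

Pairs whose geodesics pass through 3 — 6–7: 1; 0–7: 1.
All other pairs contribute 0.
Summing the contributions gives betweenness(3) = 2.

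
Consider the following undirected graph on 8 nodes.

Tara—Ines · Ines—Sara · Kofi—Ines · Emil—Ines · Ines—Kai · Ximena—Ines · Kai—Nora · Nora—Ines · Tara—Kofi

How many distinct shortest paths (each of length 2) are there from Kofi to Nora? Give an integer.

The shortest distance is 2, and the only length-2 path is Kofi–Ines–Nora. So there is exactly 1 shortest path.

1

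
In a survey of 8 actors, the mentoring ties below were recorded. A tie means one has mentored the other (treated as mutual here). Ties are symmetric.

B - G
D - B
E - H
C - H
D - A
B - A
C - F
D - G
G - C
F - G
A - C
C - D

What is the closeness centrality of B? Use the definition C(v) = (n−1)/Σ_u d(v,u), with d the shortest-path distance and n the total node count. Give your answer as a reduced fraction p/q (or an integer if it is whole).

Distances from B: A:1, C:2, D:1, E:4, F:2, G:1, H:3. Sum = 14.
n = 8, so closeness = 7/14 = 1/2.

1/2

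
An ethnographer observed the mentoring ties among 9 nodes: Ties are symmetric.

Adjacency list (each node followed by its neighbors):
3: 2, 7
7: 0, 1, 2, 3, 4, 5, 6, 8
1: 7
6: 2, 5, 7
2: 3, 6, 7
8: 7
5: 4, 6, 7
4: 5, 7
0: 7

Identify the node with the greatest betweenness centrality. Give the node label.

7

Unnormalized betweenness of each node: 0:0, 1:0, 2:1/2, 3:0, 4:0, 5:1/2, 6:1/2, 7:45/2, 8:0.
7 has the largest value, 45/2, making it the main broker — the node through which the most shortest paths run.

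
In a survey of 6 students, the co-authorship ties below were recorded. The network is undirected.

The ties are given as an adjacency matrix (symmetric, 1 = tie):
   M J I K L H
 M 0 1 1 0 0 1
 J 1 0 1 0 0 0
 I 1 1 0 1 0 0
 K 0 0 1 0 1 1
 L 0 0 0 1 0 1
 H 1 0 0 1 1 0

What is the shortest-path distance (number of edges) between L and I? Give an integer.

One shortest route is L – K – I, which uses 2 edges, and L and I are not directly tied, so nothing shorter exists. So d(L,I) = 2.

2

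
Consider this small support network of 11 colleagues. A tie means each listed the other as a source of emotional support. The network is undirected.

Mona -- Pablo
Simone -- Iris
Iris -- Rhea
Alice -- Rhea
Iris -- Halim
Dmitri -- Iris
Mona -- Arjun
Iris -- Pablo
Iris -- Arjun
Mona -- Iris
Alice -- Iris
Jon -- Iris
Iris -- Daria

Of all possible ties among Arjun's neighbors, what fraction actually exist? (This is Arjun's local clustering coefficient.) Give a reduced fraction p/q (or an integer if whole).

1

Arjun's neighbors: Iris and Mona (k = 2).
Possible neighbor pairs: C(2,2) = 1. Edges among them: Iris–Mona → e = 1.
Clustering(Arjun) = 1/1.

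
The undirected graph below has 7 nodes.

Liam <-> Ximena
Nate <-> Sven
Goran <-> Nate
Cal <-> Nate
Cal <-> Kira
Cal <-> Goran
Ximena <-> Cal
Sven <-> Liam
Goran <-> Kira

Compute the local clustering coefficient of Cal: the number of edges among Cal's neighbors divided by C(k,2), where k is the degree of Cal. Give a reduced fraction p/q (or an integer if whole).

Cal's neighbors: Goran, Kira, Nate, and Ximena (k = 4).
Possible neighbor pairs: C(4,2) = 6. Edges among them: Goran–Kira, Goran–Nate → e = 2.
Clustering(Cal) = 2/6 = 1/3.

1/3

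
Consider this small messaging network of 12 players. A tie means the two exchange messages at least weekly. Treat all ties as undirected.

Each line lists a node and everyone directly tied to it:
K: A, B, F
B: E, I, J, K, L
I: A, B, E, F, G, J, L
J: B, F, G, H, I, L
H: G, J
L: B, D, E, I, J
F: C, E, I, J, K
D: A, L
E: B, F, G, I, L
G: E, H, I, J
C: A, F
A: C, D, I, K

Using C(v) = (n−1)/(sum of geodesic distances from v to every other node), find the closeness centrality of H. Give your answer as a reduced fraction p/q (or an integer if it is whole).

Distances from H: A:3, B:2, C:3, D:3, E:2, F:2, G:1, I:2, J:1, K:3, L:2. Sum = 24.
n = 12, so closeness = 11/24.

11/24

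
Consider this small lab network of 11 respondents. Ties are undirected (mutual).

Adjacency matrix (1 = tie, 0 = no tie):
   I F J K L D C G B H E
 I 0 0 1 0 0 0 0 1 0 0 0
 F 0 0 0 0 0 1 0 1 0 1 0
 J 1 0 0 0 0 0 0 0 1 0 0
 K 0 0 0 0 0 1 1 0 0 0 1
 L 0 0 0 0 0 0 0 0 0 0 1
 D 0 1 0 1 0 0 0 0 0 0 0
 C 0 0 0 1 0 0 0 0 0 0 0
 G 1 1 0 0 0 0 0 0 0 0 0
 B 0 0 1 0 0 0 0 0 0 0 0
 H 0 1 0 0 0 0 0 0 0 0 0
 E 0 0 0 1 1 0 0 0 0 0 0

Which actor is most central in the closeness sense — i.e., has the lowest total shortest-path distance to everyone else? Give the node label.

F

Farness (sum of distances to all others) for each node — B:48, C:37, D:25, E:35, F:24, G:27, H:33, I:32, J:39, K:28, L:44.
The smallest farness is 24, for F, so F has the highest closeness.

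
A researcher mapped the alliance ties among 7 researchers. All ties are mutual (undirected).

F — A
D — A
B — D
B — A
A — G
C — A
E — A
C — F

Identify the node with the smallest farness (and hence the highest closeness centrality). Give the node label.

A

Farness (sum of distances to all others) for each node — A:6, B:10, C:10, D:10, E:11, F:10, G:11.
The smallest farness is 6, for A, so A has the highest closeness.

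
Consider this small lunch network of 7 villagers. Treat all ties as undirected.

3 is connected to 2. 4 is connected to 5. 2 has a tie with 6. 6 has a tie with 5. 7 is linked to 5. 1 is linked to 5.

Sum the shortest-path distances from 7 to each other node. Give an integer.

Distances from 7: 1:2, 2:3, 3:4, 4:2, 5:1, 6:2.
Sum = 2 + 3 + 4 + 2 + 1 + 2 = 14.

14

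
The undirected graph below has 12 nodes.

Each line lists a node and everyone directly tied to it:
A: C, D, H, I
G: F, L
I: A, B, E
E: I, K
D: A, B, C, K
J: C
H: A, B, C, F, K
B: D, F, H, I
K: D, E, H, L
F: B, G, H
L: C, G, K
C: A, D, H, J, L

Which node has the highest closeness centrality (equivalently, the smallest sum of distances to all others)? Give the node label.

H

Farness (sum of distances to all others) for each node — A:19, B:20, C:18, D:19, E:25, F:21, G:25, H:17, I:22, J:28, K:19, L:21.
The smallest farness is 17, for H, so H has the highest closeness.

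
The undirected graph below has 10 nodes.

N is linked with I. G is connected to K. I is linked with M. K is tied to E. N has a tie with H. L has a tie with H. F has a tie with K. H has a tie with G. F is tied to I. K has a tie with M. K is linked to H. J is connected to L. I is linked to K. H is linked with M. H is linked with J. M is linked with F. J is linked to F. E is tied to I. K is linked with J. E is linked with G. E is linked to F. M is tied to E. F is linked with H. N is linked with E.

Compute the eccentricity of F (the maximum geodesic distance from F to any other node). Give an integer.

2

Distances from F: E:1, G:2, H:1, I:1, J:1, K:1, L:2, M:1, N:2.
The largest is 2 (to N, G, and L), so the eccentricity of F is 2.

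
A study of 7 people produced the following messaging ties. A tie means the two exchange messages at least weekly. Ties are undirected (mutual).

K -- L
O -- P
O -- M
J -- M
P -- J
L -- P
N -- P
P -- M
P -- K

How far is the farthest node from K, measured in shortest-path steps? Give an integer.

Distances from K: J:2, L:1, M:2, N:2, O:2, P:1.
The largest is 2 (to J, M, N, and O), so the eccentricity of K is 2.

2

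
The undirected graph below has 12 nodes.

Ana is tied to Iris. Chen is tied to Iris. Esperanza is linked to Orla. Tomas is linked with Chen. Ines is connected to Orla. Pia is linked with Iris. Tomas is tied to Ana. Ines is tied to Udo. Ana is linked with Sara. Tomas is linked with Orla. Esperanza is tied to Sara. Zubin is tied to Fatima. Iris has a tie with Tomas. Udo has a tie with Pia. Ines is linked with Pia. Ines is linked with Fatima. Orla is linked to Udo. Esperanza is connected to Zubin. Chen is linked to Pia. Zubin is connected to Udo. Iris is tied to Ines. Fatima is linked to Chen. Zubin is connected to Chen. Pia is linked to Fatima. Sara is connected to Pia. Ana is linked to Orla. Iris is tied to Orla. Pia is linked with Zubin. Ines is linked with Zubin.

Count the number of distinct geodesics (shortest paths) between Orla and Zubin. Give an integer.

The shortest distance is 2. The length-2 paths are: Orla–Esperanza–Zubin; Orla–Ines–Zubin; Orla–Udo–Zubin.
That gives 3 distinct shortest paths.

3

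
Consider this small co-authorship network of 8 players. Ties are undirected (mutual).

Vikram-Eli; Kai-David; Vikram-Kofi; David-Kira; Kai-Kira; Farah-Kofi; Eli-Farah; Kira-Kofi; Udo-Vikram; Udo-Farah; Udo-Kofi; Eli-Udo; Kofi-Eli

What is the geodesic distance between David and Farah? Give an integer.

One shortest route is David – Kira – Kofi – Farah, which uses 3 edges, and at distance 2 from David we only reach {Kofi}, which does not include Farah. So d(David,Farah) = 3.

3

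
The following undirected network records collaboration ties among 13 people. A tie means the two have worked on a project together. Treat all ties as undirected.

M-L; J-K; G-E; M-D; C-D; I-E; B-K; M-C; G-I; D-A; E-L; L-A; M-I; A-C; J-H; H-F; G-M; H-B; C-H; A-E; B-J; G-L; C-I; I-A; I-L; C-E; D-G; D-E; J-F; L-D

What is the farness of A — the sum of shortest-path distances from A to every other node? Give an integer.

Distances from A: B:3, C:1, D:1, E:1, F:3, G:2, H:2, I:1, J:3, K:4, L:1, M:2.
Sum = 3 + 1 + 1 + 1 + 3 + 2 + 2 + 1 + 3 + 4 + 1 + 2 = 24.

24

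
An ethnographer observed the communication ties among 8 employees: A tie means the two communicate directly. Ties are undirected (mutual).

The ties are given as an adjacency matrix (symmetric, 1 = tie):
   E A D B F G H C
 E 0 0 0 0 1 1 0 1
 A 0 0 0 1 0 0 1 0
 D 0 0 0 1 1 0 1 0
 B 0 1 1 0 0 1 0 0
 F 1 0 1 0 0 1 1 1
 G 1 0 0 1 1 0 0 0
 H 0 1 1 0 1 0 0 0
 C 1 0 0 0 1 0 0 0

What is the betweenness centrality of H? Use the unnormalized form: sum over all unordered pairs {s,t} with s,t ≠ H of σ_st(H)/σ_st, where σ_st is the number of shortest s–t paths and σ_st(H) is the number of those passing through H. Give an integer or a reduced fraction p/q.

Pairs whose geodesics pass through H — E–A: 1/2; A–D: 1/2; A–F: 1; A–C: 1.
All other pairs contribute 0.
Summing the contributions gives betweenness(H) = 3.

3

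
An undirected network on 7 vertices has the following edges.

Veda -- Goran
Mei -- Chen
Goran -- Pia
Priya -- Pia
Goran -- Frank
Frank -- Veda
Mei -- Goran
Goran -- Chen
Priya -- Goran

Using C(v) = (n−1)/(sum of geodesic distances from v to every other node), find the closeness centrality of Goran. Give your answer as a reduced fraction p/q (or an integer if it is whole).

Distances from Goran: Chen:1, Frank:1, Mei:1, Pia:1, Priya:1, Veda:1. Sum = 6.
n = 7, so closeness = 6/6 = 1.

1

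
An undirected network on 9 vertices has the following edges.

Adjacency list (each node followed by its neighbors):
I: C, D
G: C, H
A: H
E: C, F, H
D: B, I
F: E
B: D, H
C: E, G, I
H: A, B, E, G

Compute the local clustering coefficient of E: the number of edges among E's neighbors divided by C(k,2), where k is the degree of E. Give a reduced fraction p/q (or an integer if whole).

0

E's neighbors: C, F, and H (k = 3).
Possible neighbor pairs: C(3,2) = 3. Edges among them: none → e = 0.
Clustering(E) = 0/3 = 0.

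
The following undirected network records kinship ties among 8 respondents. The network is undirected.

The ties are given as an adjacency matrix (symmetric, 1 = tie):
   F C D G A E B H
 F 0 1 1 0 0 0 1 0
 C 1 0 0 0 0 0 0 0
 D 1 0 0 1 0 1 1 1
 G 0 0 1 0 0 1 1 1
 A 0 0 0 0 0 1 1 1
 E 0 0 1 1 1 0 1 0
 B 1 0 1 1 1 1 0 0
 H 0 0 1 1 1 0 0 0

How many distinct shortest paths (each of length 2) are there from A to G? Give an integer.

3

The shortest distance is 2. The length-2 paths are: A–E–G; A–B–G; A–H–G.
That gives 3 distinct shortest paths.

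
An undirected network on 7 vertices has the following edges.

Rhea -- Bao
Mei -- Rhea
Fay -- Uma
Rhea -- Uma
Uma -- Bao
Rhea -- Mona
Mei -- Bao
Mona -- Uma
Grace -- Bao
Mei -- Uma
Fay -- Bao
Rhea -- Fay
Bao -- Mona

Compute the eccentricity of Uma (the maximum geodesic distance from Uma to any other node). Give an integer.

Distances from Uma: Bao:1, Fay:1, Grace:2, Mei:1, Mona:1, Rhea:1.
The largest is 2 (to Grace), so the eccentricity of Uma is 2.

2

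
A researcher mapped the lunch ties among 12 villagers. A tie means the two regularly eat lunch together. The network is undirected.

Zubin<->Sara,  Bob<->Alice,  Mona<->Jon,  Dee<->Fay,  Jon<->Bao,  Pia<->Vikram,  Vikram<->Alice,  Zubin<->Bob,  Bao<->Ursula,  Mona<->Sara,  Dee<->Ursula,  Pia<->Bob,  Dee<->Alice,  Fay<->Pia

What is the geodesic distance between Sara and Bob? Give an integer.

One shortest route is Sara – Zubin – Bob, which uses 2 edges, and Sara and Bob are not directly tied, so nothing shorter exists. So d(Sara,Bob) = 2.

2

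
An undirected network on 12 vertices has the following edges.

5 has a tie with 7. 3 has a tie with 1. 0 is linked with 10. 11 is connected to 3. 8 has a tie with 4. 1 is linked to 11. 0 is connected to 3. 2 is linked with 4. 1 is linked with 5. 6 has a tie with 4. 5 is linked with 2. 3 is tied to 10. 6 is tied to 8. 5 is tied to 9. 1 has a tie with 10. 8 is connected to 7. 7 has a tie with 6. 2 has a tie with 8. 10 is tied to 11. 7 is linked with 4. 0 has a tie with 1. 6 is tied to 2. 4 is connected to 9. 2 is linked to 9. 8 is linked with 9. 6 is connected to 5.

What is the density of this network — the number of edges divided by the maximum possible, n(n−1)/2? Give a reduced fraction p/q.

13/33

There are 26 edges and 12 nodes, so the maximum possible is C(12,2) = 66.
Density = 26/66 = 13/33.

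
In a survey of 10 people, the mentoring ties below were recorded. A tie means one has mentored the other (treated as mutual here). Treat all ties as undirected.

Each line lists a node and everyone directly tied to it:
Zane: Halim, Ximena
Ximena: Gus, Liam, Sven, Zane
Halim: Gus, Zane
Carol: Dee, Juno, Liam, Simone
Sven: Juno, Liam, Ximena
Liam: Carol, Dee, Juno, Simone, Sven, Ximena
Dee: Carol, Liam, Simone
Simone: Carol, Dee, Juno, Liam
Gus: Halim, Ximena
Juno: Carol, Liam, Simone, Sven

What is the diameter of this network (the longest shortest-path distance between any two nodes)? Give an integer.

Eccentricity of each node (its greatest distance to any other): Carol:4, Dee:4, Gus:3, Halim:4, Juno:4, Liam:3, Simone:4, Sven:3, Ximena:2, Zane:3.
The maximum eccentricity is 4, realized for instance by the pair Halim–Simone via Halim – Gus – Ximena – Liam – Simone. So the diameter is 4.

4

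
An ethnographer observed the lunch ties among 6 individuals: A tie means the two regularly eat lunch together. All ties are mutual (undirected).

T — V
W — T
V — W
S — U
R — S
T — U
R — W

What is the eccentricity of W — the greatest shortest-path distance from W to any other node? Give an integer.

2

Distances from W: R:1, S:2, T:1, U:2, V:1.
The largest is 2 (to S and U), so the eccentricity of W is 2.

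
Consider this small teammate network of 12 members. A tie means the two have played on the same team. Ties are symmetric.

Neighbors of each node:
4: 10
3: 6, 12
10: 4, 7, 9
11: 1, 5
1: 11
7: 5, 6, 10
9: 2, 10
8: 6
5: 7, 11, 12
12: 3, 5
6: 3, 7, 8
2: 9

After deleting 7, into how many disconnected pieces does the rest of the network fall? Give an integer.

2

Without 7, the remaining ties split the others into: {1, 3, 5, 6, 8, 11, 12}; {2, 4, 9, 10}.
That's 2 separate components.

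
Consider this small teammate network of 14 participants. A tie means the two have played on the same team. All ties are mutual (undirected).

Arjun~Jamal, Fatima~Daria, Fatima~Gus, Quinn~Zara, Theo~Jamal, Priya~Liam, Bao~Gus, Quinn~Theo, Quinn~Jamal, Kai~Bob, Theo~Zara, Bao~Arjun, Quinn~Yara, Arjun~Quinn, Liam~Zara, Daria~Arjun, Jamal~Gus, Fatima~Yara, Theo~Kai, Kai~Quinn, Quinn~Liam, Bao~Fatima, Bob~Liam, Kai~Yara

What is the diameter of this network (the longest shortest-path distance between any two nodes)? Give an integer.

4

Eccentricity of each node (its greatest distance to any other): Arjun:3, Bao:4, Bob:4, Daria:4, Fatima:4, Gus:4, Jamal:3, Kai:3, Liam:3, Priya:4, Quinn:2, Theo:3, Yara:3, Zara:3.
The maximum eccentricity is 4, realized for instance by the pair Gus–Priya via Gus – Jamal – Quinn – Liam – Priya. So the diameter is 4.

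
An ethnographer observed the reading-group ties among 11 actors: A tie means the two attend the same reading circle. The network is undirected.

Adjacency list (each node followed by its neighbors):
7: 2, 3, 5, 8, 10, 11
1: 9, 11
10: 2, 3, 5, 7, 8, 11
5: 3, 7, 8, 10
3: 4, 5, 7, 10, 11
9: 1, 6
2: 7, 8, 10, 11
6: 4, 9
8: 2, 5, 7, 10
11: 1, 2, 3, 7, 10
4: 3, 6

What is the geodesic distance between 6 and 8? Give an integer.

One shortest route is 6 – 4 – 3 – 5 – 8, which uses 4 edges, and at distance 3 from 6 we only reach {5, 7, 10, 11}, which does not include 8. So d(6,8) = 4.

4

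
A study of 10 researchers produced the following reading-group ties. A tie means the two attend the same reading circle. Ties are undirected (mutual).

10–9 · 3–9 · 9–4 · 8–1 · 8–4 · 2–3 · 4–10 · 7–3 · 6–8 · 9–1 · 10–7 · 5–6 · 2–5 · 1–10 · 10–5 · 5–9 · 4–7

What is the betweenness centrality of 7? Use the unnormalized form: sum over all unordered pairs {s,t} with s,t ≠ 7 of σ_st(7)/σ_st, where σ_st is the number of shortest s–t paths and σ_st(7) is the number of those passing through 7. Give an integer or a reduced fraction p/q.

19/12

Pairs whose geodesics pass through 7 — 10–3: 1/2; 4–2: 1/4; 4–3: 1/2; 8–3: 1/3.
All other pairs contribute 0.
Summing the contributions gives betweenness(7) = 19/12.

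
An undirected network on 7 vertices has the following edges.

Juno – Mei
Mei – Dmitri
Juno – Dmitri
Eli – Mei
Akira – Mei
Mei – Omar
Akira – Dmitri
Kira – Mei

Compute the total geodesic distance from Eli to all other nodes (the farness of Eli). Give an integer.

Distances from Eli: Akira:2, Dmitri:2, Juno:2, Kira:2, Mei:1, Omar:2.
Sum = 2 + 2 + 2 + 2 + 1 + 2 = 11.

11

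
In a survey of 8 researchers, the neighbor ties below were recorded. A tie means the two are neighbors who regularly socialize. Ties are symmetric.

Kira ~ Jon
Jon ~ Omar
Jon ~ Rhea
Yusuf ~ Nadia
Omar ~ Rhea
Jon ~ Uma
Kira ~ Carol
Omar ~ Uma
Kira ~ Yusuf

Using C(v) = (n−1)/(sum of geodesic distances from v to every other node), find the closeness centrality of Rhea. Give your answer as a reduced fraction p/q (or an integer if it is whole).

7/16

Distances from Rhea: Carol:3, Jon:1, Kira:2, Nadia:4, Omar:1, Uma:2, Yusuf:3. Sum = 16.
n = 8, so closeness = 7/16.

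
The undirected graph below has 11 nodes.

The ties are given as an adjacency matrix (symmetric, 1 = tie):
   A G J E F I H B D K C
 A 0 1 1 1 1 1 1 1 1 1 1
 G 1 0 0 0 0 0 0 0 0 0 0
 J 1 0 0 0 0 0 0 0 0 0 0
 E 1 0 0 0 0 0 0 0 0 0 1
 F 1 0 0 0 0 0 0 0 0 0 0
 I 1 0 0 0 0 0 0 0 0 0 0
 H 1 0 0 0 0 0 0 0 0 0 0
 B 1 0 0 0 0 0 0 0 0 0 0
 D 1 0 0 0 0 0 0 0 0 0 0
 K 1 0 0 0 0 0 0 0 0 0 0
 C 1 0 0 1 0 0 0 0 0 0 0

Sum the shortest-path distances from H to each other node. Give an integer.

19

Distances from H: A:1, B:2, C:2, D:2, E:2, F:2, G:2, I:2, J:2, K:2.
Sum = 1 + 2 + 2 + 2 + 2 + 2 + 2 + 2 + 2 + 2 = 19.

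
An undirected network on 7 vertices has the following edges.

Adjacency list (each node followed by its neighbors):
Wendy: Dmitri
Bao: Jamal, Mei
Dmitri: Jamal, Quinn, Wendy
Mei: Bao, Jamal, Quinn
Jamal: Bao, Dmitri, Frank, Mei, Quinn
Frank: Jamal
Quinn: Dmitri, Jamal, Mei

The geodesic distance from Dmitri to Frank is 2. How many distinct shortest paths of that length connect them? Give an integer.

1

The shortest distance is 2, and the only length-2 path is Dmitri–Jamal–Frank. So there is exactly 1 shortest path.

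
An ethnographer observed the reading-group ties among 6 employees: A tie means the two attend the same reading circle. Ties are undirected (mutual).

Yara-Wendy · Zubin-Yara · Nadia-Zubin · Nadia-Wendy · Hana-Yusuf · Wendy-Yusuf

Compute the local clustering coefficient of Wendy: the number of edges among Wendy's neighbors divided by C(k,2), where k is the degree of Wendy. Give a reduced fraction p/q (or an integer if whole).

0

Wendy's neighbors: Nadia, Yara, and Yusuf (k = 3).
Possible neighbor pairs: C(3,2) = 3. Edges among them: none → e = 0.
Clustering(Wendy) = 0/3 = 0.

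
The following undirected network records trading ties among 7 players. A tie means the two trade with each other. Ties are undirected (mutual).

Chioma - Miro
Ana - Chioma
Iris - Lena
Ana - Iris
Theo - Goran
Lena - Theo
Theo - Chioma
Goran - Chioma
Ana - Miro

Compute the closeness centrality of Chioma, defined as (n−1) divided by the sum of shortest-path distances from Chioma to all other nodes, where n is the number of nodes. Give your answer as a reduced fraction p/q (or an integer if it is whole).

Distances from Chioma: Ana:1, Goran:1, Iris:2, Lena:2, Miro:1, Theo:1. Sum = 8.
n = 7, so closeness = 6/8 = 3/4.

3/4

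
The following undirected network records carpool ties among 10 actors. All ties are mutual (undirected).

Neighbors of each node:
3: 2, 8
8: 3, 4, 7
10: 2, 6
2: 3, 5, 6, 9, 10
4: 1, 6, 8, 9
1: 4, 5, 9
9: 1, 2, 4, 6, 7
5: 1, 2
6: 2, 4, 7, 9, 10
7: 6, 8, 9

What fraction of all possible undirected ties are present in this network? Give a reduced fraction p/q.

There are 17 edges and 10 nodes, so the maximum possible is C(10,2) = 45.
Density = 17/45.

17/45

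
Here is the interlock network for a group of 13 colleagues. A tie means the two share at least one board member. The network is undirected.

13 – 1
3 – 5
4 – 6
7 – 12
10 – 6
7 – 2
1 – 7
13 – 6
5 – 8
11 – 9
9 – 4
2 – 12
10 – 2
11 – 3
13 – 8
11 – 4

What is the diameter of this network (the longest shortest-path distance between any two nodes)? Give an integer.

6

Eccentricity of each node (its greatest distance to any other): 1:4, 2:5, 3:6, 4:4, 5:5, 6:3, 7:5, 8:4, 9:5, 10:4, 11:5, 12:6, 13:3.
The maximum eccentricity is 6, realized for instance by the pair 3–12 via 3 – 11 – 4 – 6 – 10 – 2 – 12. So the diameter is 6.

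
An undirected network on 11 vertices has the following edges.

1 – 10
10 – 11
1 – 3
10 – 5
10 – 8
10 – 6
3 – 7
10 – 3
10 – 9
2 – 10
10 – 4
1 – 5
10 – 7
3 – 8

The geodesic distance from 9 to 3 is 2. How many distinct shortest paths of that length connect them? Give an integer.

1

The shortest distance is 2, and the only length-2 path is 9–10–3. So there is exactly 1 shortest path.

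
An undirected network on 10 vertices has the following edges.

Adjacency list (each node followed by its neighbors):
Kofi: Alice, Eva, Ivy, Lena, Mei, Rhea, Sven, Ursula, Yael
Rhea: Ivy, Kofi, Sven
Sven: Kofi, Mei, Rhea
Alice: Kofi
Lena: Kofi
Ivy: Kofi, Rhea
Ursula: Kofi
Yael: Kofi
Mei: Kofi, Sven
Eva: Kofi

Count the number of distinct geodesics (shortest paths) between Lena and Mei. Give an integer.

1

The shortest distance is 2, and the only length-2 path is Lena–Kofi–Mei. So there is exactly 1 shortest path.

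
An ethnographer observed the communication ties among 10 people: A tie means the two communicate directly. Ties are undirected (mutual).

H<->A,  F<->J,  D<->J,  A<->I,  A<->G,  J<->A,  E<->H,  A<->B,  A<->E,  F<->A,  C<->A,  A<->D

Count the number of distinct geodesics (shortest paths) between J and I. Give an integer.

1

The shortest distance is 2, and the only length-2 path is J–A–I. So there is exactly 1 shortest path.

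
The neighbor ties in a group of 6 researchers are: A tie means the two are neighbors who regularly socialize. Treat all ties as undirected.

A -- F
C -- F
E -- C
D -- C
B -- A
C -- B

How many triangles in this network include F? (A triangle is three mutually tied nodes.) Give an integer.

0

F's neighbors are A and C, but none of them are tied to each other, so no triangle contains F.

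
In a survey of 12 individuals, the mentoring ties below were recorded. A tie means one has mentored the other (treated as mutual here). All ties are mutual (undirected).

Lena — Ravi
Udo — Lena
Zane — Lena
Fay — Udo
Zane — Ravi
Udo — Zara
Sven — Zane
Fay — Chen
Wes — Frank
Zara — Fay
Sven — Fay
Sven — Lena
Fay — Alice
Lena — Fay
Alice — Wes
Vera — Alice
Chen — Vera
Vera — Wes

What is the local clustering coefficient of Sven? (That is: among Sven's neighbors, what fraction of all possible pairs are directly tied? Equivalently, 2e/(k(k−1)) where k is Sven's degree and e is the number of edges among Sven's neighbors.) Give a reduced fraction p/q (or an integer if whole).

Sven's neighbors: Fay, Lena, and Zane (k = 3).
Possible neighbor pairs: C(3,2) = 3. Edges among them: Fay–Lena, Lena–Zane → e = 2.
Clustering(Sven) = 2/3.

2/3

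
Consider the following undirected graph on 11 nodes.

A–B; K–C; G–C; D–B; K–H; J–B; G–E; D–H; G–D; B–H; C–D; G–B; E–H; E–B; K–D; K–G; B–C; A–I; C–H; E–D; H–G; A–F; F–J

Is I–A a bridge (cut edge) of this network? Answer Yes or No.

Yes

Without the I–A edge there is no alternate route between I and A, so the network disconnects. It is a bridge.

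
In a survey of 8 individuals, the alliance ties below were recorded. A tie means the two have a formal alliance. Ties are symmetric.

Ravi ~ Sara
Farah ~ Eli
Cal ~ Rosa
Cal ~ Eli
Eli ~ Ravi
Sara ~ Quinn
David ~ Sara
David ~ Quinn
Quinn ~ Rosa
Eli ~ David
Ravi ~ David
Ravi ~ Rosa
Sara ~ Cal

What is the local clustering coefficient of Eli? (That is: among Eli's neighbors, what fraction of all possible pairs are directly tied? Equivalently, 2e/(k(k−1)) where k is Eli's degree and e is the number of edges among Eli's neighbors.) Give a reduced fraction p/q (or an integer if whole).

Eli's neighbors: Cal, David, Farah, and Ravi (k = 4).
Possible neighbor pairs: C(4,2) = 6. Edges among them: David–Ravi → e = 1.
Clustering(Eli) = 1/6.

1/6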